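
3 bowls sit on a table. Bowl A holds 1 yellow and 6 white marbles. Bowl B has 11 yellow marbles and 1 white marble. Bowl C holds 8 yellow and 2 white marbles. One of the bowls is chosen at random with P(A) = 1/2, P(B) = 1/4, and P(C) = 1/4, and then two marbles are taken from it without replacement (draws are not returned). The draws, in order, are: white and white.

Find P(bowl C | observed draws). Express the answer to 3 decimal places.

Under each hypothesis, the probability of the observed sequence is: P(data | bowl A) = (6/7)(5/6) = 0.71429; P(data | bowl B) = (1/12)(0/11) = 0; P(data | bowl C) = (2/10)(1/9) = 0.022222.
The prior-weighted likelihoods are 1/2 · 0.71429 = 0.35714, 1/4 · 0 = 0, 1/4 · 0.022222 = 0.0055556; summing to 0.3627.
By Bayes' rule, P(bowl C | data) = (0.0055556) / (0.3627) = 0.015317.

0.015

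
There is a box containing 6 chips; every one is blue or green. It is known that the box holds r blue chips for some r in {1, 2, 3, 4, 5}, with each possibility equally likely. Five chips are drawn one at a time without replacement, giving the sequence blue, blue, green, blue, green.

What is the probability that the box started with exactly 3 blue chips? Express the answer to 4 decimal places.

Under each hypothesis, the probability of the observed sequence is: P(data | r = 1) = (1/6)(0/5) = 0; P(data | r = 2) = (2/6)(1/5)(4/4)(0/3) = 0; P(data | r = 3) = (3/6)(2/5)(3/4)(1/3)(2/2) = 1/20; P(data | r = 4) = (4/6)(3/5)(2/4)(2/3)(1/2) = 1/15; P(data | r = 5) = (5/6)(4/5)(1/4)(3/3)(0/2) = 0.
Weighting by the prior gives 1/5 · 0 = 0, 1/5 · 0 = 0, 1/5 · 1/20 = 1/100, 1/5 · 1/15 = 1/75, 1/5 · 0 = 0; summing to 7/300.
Hence P(r = 3 | data) = (1/100) / (7/300) = 3/7.

0.4286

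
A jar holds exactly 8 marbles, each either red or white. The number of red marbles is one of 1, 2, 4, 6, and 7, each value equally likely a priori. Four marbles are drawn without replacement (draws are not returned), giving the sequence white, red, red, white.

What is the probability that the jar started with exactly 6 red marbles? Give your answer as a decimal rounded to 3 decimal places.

0.227

Compute the likelihood of the observed sequence for each case: P(data | r = 1) = (7/8)(1/7)(0/6) = 0; P(data | r = 2) = (6/8)(2/7)(1/6)(5/5) = 1/28; P(data | r = 4) = (4/8)(4/7)(3/6)(3/5) = 3/35; P(data | r = 6) = (2/8)(6/7)(5/6)(1/5) = 1/28; P(data | r = 7) = (1/8)(7/7)(6/6)(0/5) = 0.
Weighting by the prior gives 1/5 · 0 = 0, 1/5 · 1/28 = 1/140, 1/5 · 3/35 = 3/175, 1/5 · 1/28 = 1/140, 1/5 · 0 = 0; with total 11/350.
Hence P(r = 6 | data) = (1/140) / (11/350) = 5/22.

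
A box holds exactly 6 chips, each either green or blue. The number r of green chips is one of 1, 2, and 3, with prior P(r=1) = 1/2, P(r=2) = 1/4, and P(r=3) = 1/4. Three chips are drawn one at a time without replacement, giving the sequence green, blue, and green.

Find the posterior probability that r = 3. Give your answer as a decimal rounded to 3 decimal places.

For each hypothesis, P(data | H) works out to: P(data | r = 1) = (1/6)(5/5)(0/4) = 0; P(data | r = 2) = (2/6)(4/5)(1/4) = 1/15; P(data | r = 3) = (3/6)(3/5)(2/4) = 3/20.
Weighting by the prior gives 1/2 · 0 = 0, 1/4 · 1/15 = 1/60, 1/4 · 3/20 = 3/80; with total 13/240.
So P(r = 3 | data) = (3/80) / (13/240) = 9/13.

0.692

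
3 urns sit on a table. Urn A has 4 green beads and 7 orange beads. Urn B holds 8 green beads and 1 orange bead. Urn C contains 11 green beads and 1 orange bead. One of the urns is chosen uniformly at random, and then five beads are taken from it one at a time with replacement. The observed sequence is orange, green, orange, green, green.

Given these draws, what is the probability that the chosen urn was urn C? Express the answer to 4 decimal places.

0.1597

The likelihood of the observed sequence under each hypothesis: P(data | urn A) = (7/11)(4/11)(7/11)(4/11)(4/11) = 0.019472; P(data | urn B) = (1/9)(8/9)(1/9)(8/9)(8/9) = 0.0086708; P(data | urn C) = (1/12)(11/12)(1/12)(11/12)(11/12) = 0.005349.
Weighting by the prior gives 1/3 · 0.019472 = 0.0064907, 1/3 · 0.0086708 = 0.0028903, 1/3 · 0.005349 = 0.001783; with total 0.011164.
By Bayes' rule, P(urn C | data) = (0.001783) / (0.011164) = 0.15971.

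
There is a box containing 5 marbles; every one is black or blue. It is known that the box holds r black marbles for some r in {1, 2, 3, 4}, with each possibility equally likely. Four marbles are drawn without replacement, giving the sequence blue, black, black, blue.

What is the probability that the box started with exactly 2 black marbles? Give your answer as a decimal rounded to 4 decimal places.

0.5000

Under each hypothesis, the probability of the observed sequence is: P(data | r = 1) = (4/5)(1/4)(0/3) = 0; P(data | r = 2) = (3/5)(2/4)(1/3)(2/2) = 1/10; P(data | r = 3) = (2/5)(3/4)(2/3)(1/2) = 1/10; P(data | r = 4) = (1/5)(4/4)(3/3)(0/2) = 0.
Multiplying each by its prior: 1/4 · 0 = 0, 1/4 · 1/10 = 1/40, 1/4 · 1/10 = 1/40, 1/4 · 0 = 0; these sum to 1/20.
Hence P(r = 2 | data) = (1/40) / (1/20) = 1/2.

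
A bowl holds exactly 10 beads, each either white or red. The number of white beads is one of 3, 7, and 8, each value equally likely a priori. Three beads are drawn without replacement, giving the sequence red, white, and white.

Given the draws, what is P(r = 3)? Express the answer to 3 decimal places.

The likelihood of the observed sequence under each hypothesis: P(data | r = 3) = (7/10)(3/9)(2/8) = 7/120; P(data | r = 7) = (3/10)(7/9)(6/8) = 7/40; P(data | r = 8) = (2/10)(8/9)(7/8) = 7/45.
Multiplying each by its prior: 1/3 · 7/120 = 7/360, 1/3 · 7/40 = 7/120, 1/3 · 7/45 = 7/135; these sum to 7/54.
So P(r = 3 | data) = (7/360) / (7/54) = 3/20.

0.150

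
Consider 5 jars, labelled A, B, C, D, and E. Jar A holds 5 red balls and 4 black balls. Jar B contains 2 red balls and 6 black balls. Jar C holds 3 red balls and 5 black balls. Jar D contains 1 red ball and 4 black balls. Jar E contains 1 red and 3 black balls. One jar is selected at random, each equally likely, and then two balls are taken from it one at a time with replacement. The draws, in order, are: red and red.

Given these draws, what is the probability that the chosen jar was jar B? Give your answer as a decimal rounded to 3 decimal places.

Compute the likelihood of the observed sequence for each case: P(data | jar A) = (5/9)(5/9) = 0.30864; P(data | jar B) = (2/8)(2/8) = 0.0625; P(data | jar C) = (3/8)(3/8) = 0.14062; P(data | jar D) = (1/5)(1/5) = 0.04; P(data | jar E) = (1/4)(1/4) = 0.0625.
Weighting by the prior gives 1/5 · 0.30864 = 0.061728, 1/5 · 0.0625 = 0.0125, 1/5 · 0.14062 = 0.028125, 1/5 · 0.04 = 0.008, 1/5 · 0.0625 = 0.0125; these sum to 0.12285.
So P(jar B | data) = (0.0125) / (0.12285) = 0.10175.

0.102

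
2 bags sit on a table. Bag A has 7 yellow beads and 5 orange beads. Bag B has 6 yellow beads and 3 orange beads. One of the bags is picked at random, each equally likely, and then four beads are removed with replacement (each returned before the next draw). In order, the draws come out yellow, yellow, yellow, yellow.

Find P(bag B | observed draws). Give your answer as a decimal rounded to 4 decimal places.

Compute the likelihood of the observed sequence for each case: P(data | bag A) = (7/12)(7/12)(7/12)(7/12) = 0.11579; P(data | bag B) = (6/9)(6/9)(6/9)(6/9) = 0.19753.
Multiplying each by its prior: 1/2 · 0.11579 = 0.057894, 1/2 · 0.19753 = 0.098765; summing to 0.15666.
Hence P(bag B | data) = (0.098765) / (0.15666) = 0.63044.

0.6304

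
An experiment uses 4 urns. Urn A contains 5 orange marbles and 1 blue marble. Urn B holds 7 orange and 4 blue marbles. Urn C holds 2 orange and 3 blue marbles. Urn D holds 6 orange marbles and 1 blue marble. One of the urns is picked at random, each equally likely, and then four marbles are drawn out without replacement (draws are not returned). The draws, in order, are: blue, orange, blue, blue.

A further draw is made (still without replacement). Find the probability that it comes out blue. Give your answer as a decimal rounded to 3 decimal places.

Compute the likelihood of the observed sequence for each case: P(data | urn A) = (1/6)(5/5)(0/4) = 0; P(data | urn B) = (4/11)(7/10)(3/9)(2/8) = 0.021212; P(data | urn C) = (3/5)(2/4)(2/3)(1/2) = 0.1; P(data | urn D) = (1/7)(6/6)(0/5) = 0.
Multiplying each by its prior: 1/4 · 0 = 0, 1/4 · 0.021212 = 0.005303, 1/4 · 0.1 = 0.025, 1/4 · 0 = 0; these sum to 0.030303.
Dividing through by the total gives posterior P(urn A | data) = 0, P(urn B | data) = 0.175, P(urn C | data) = 0.825, P(urn D | data) = 0.
The predictive probability is P(blue next | data) = (1/7)(0.175) + (0)(0.825) = 0.025.

0.025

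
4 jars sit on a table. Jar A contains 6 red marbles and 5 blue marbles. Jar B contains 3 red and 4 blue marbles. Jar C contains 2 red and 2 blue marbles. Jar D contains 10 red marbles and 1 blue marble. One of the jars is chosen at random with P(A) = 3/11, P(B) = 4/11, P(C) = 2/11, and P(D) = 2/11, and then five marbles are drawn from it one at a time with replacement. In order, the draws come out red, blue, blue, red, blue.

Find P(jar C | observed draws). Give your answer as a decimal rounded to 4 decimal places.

Compute the likelihood of the observed sequence for each case: P(data | jar A) = (6/11)(5/11)(5/11)(6/11)(5/11) = 0.027941; P(data | jar B) = (3/7)(4/7)(4/7)(3/7)(4/7) = 0.034271; P(data | jar C) = (2/4)(2/4)(2/4)(2/4)(2/4) = 0.03125; P(data | jar D) = (10/11)(1/11)(1/11)(10/11)(1/11) = 0.00062092.
Multiplying each by its prior: 3/11 · 0.027941 = 0.0076204, 4/11 · 0.034271 = 0.012462, 2/11 · 0.03125 = 0.0056818, 2/11 · 0.00062092 = 0.00011289; summing to 0.025877.
Therefore the posterior P(jar C | data) = (0.0056818) / (0.025877) = 0.21957.

0.2196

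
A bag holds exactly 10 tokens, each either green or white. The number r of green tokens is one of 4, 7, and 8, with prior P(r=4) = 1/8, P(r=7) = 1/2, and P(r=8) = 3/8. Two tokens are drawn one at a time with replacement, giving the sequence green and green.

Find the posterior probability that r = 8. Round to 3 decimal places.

0.475

Compute the likelihood of the observed sequence for each case: P(data | r = 4) = (4/10)(4/10) = 4/25; P(data | r = 7) = (7/10)(7/10) = 49/100; P(data | r = 8) = (8/10)(8/10) = 16/25.
Multiplying each by its prior: 1/8 · 4/25 = 1/50, 1/2 · 49/100 = 49/200, 3/8 · 16/25 = 6/25; these sum to 101/200.
So P(r = 8 | data) = (6/25) / (101/200) = 48/101.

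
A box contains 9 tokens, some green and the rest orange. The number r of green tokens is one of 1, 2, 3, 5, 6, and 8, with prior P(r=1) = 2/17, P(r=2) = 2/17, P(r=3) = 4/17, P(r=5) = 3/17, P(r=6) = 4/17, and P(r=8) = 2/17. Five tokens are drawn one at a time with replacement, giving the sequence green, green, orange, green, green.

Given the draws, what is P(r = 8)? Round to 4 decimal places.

Under each hypothesis, the probability of the observed sequence is: P(data | r = 1) = (1/9)(1/9)(8/9)(1/9)(1/9) = 0.00013548; P(data | r = 2) = (2/9)(2/9)(7/9)(2/9)(2/9) = 0.0018967; P(data | r = 3) = (3/9)(3/9)(6/9)(3/9)(3/9) = 0.0082305; P(data | r = 5) = (5/9)(5/9)(4/9)(5/9)(5/9) = 0.042338; P(data | r = 6) = (6/9)(6/9)(3/9)(6/9)(6/9) = 0.065844; P(data | r = 8) = (8/9)(8/9)(1/9)(8/9)(8/9) = 0.069366.
Weighting by the prior gives 2/17 · 0.00013548 = 1.5939e-05, 2/17 · 0.0018967 = 0.00022314, 4/17 · 0.0082305 = 0.0019366, 3/17 · 0.042338 = 0.0074714, 4/17 · 0.065844 = 0.015493, 2/17 · 0.069366 = 0.0081607; these sum to 0.0333.
By Bayes' rule, P(r = 8 | data) = (0.0081607) / (0.0333) = 0.24506.

0.2451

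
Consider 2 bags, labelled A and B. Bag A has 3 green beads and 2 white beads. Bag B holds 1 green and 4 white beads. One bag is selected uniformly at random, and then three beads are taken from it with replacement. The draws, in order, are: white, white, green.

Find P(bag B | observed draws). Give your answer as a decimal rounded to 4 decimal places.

Under each hypothesis, the probability of the observed sequence is: P(data | bag A) = (2/5)(2/5)(3/5) = 12/125; P(data | bag B) = (4/5)(4/5)(1/5) = 16/125.
Weighting by the prior gives 1/2 · 12/125 = 6/125, 1/2 · 16/125 = 8/125; with total 14/125.
So P(bag B | data) = (8/125) / (14/125) = 4/7.

0.5714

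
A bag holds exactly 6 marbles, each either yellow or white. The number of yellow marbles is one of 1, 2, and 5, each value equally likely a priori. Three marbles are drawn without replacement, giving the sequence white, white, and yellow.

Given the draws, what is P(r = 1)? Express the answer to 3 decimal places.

0.455

For each hypothesis, P(data | H) works out to: P(data | r = 1) = (5/6)(4/5)(1/4) = 1/6; P(data | r = 2) = (4/6)(3/5)(2/4) = 1/5; P(data | r = 5) = (1/6)(0/5) = 0.
The prior-weighted likelihoods are 1/3 · 1/6 = 1/18, 1/3 · 1/5 = 1/15, 1/3 · 0 = 0; these sum to 11/90.
Therefore the posterior P(r = 1 | data) = (1/18) / (11/90) = 5/11.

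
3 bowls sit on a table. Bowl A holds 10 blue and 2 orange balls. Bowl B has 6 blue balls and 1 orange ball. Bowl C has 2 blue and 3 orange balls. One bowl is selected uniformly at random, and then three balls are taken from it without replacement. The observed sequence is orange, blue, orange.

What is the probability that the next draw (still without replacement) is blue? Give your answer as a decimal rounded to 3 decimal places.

0.535

Under each hypothesis, the probability of the observed sequence is: P(data | bowl A) = (2/12)(10/11)(1/10) = 1/66; P(data | bowl B) = (1/7)(6/6)(0/5) = 0; P(data | bowl C) = (3/5)(2/4)(2/3) = 1/5.
Weighting by the prior gives 1/3 · 1/66 = 1/198, 1/3 · 0 = 0, 1/3 · 1/5 = 1/15; these sum to 71/990.
The posterior is then P(bowl A | data) = 5/71, P(bowl B | data) = 0, P(bowl C | data) = 66/71.
Averaging over the posterior, P(blue next | data) = (1)(5/71) + (1/2)(66/71) = 38/71.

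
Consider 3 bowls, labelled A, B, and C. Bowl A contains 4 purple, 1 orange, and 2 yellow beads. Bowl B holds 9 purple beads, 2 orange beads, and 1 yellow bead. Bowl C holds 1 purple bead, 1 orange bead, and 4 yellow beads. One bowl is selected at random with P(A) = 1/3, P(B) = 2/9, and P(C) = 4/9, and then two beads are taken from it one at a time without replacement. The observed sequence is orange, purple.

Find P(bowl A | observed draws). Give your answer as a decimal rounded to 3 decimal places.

Under each hypothesis, the probability of the observed sequence is: P(data | bowl A) = (1/7)(4/6) = 0.095238; P(data | bowl B) = (2/12)(9/11) = 0.13636; P(data | bowl C) = (1/6)(1/5) = 0.033333.
Multiplying each by its prior: 1/3 · 0.095238 = 0.031746, 2/9 · 0.13636 = 0.030303, 4/9 · 0.033333 = 0.014815; with total 0.076864.
By Bayes' rule, P(bowl A | data) = (0.031746) / (0.076864) = 0.41302.

0.413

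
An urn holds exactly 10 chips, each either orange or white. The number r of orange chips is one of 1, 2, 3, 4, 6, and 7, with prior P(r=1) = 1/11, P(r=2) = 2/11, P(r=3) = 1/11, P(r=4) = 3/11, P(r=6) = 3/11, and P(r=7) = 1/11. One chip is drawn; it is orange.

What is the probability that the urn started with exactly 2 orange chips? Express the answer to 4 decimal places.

Compute the likelihood of this draw for each case: P(data | r = 1) = (1/10) = 1/10; P(data | r = 2) = (2/10) = 1/5; P(data | r = 3) = (3/10) = 3/10; P(data | r = 4) = (4/10) = 2/5; P(data | r = 6) = (6/10) = 3/5; P(data | r = 7) = (7/10) = 7/10.
Multiplying each by its prior: 1/11 · 1/10 = 1/110, 2/11 · 1/5 = 2/55, 1/11 · 3/10 = 3/110, 3/11 · 2/5 = 6/55, 3/11 · 3/5 = 9/55, 1/11 · 7/10 = 7/110; summing to 9/22.
Therefore the posterior P(r = 2 | data) = (2/55) / (9/22) = 4/45.

0.0889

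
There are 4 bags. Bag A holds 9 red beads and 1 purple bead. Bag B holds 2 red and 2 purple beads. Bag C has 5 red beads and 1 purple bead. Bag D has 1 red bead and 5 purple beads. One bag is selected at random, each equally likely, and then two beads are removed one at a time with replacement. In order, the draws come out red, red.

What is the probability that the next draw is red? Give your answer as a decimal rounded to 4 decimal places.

0.8065

Compute the likelihood of the observed sequence for each case: P(data | bag A) = (9/10)(9/10) = 81/100; P(data | bag B) = (2/4)(2/4) = 1/4; P(data | bag C) = (5/6)(5/6) = 25/36; P(data | bag D) = (1/6)(1/6) = 1/36.
Multiplying each by its prior: 1/4 · 81/100 = 81/400, 1/4 · 1/4 = 1/16, 1/4 · 25/36 = 25/144, 1/4 · 1/36 = 1/144; with total 401/900.
Dividing through by the total gives posterior P(bag A | data) = 0.45449, P(bag B | data) = 0.14027, P(bag C | data) = 0.38965, P(bag D | data) = 0.015586.
Averaging over the posterior, P(red next | data) = (9/10)(0.45449) + (1/2)(0.14027) + (5/6)(0.38965) + (1/6)(0.015586) = 0.80648.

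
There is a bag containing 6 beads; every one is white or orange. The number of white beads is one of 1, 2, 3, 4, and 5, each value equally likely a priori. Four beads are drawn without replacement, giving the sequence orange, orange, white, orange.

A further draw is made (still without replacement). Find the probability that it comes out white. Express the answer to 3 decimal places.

0.333

For each hypothesis, P(data | H) works out to: P(data | r = 1) = (5/6)(4/5)(1/4)(3/3) = 1/6; P(data | r = 2) = (4/6)(3/5)(2/4)(2/3) = 2/15; P(data | r = 3) = (3/6)(2/5)(3/4)(1/3) = 1/20; P(data | r = 4) = (2/6)(1/5)(4/4)(0/3) = 0; P(data | r = 5) = (1/6)(0/5) = 0.
Weighting by the prior gives 1/5 · 1/6 = 1/30, 1/5 · 2/15 = 2/75, 1/5 · 1/20 = 1/100, 1/5 · 0 = 0, 1/5 · 0 = 0; summing to 7/100.
Normalising, the posterior is P(r = 1 | data) = 10/21, P(r = 2 | data) = 8/21, P(r = 3 | data) = 1/7, P(r = 4 | data) = 0, P(r = 5 | data) = 0.
The predictive probability is P(white next | data) = (0)(10/21) + (1/2)(8/21) + (1)(1/7) = 1/3.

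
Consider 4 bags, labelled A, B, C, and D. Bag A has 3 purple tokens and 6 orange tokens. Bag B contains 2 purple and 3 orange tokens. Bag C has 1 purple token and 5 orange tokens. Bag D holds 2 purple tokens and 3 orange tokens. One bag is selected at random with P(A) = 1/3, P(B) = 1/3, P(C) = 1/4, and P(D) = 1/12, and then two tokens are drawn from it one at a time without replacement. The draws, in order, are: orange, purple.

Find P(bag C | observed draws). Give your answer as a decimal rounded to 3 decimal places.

For each hypothesis, P(data | H) works out to: P(data | bag A) = (6/9)(3/8) = 1/4; P(data | bag B) = (3/5)(2/4) = 3/10; P(data | bag C) = (5/6)(1/5) = 1/6; P(data | bag D) = (3/5)(2/4) = 3/10.
The prior-weighted likelihoods are 1/3 · 1/4 = 1/12, 1/3 · 3/10 = 1/10, 1/4 · 1/6 = 1/24, 1/12 · 3/10 = 1/40; summing to 1/4.
Hence P(bag C | data) = (1/24) / (1/4) = 1/6.

0.167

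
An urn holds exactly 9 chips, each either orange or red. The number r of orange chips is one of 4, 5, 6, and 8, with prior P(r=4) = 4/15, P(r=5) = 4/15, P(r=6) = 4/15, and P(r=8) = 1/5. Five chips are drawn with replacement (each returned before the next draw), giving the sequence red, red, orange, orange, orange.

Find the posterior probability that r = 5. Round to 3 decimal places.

0.337

The likelihood of the observed sequence under each hypothesis: P(data | r = 4) = (5/9)(5/9)(4/9)(4/9)(4/9) = 0.027096; P(data | r = 5) = (4/9)(4/9)(5/9)(5/9)(5/9) = 0.03387; P(data | r = 6) = (3/9)(3/9)(6/9)(6/9)(6/9) = 0.032922; P(data | r = 8) = (1/9)(1/9)(8/9)(8/9)(8/9) = 0.0086708.
The prior-weighted likelihoods are 4/15 · 0.027096 = 0.0072256, 4/15 · 0.03387 = 0.009032, 4/15 · 0.032922 = 0.0087791, 1/5 · 0.0086708 = 0.0017342; these sum to 0.026771.
Therefore the posterior P(r = 5 | data) = (0.009032) / (0.026771) = 0.33738.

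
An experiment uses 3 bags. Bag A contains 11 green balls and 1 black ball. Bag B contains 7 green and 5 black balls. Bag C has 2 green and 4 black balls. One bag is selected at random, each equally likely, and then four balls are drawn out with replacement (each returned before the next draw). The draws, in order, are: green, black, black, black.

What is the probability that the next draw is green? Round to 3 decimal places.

0.410

Under each hypothesis, the probability of the observed sequence is: P(data | bag A) = (11/12)(1/12)(1/12)(1/12) = 0.00053048; P(data | bag B) = (7/12)(5/12)(5/12)(5/12) = 0.042197; P(data | bag C) = (2/6)(4/6)(4/6)(4/6) = 0.098765.
Weighting by the prior gives 1/3 · 0.00053048 = 0.00017683, 1/3 · 0.042197 = 0.014066, 1/3 · 0.098765 = 0.032922; with total 0.047164.
The posterior is then P(bag A | data) = 0.0037491, P(bag B | data) = 0.29823, P(bag C | data) = 0.69802.
Averaging over the posterior, P(green next | data) = (11/12)(0.0037491) + (7/12)(0.29823) + (1/3)(0.69802) = 0.41008.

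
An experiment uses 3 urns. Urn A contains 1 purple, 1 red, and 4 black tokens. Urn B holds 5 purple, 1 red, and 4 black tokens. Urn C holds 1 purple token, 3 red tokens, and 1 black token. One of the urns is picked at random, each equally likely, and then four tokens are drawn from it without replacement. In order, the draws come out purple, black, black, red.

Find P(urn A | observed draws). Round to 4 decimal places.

0.7368

For each hypothesis, P(data | H) works out to: P(data | urn A) = (1/6)(4/5)(3/4)(1/3) = 0.033333; P(data | urn B) = (5/10)(4/9)(3/8)(1/7) = 0.011905; P(data | urn C) = (1/5)(1/4)(0/3) = 0.
Multiplying each by its prior: 1/3 · 0.033333 = 0.011111, 1/3 · 0.011905 = 0.0039683, 1/3 · 0 = 0; these sum to 0.015079.
Therefore the posterior P(urn A | data) = (0.011111) / (0.015079) = 0.73684.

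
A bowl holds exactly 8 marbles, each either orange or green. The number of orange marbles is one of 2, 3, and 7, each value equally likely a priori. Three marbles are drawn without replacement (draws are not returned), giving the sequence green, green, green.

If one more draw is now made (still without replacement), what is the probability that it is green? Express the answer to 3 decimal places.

Under each hypothesis, the probability of the observed sequence is: P(data | r = 2) = (6/8)(5/7)(4/6) = 5/14; P(data | r = 3) = (5/8)(4/7)(3/6) = 5/28; P(data | r = 7) = (1/8)(0/7) = 0.
Multiplying each by its prior: 1/3 · 5/14 = 5/42, 1/3 · 5/28 = 5/84, 1/3 · 0 = 0; these sum to 5/28.
Normalising, the posterior is P(r = 2 | data) = 2/3, P(r = 3 | data) = 1/3, P(r = 7 | data) = 0.
The predictive probability is P(green next | data) = (3/5)(2/3) + (2/5)(1/3) = 8/15.

0.533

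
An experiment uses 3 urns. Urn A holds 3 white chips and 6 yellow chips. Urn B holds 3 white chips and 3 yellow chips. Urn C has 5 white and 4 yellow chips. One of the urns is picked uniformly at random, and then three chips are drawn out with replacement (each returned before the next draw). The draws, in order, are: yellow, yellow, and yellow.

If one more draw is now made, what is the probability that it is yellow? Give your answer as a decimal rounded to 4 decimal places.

0.5874

Under each hypothesis, the probability of the observed sequence is: P(data | urn A) = (6/9)(6/9)(6/9) = 0.2963; P(data | urn B) = (3/6)(3/6)(3/6) = 0.125; P(data | urn C) = (4/9)(4/9)(4/9) = 0.087791.
Weighting by the prior gives 1/3 · 0.2963 = 0.098765, 1/3 · 0.125 = 0.041667, 1/3 · 0.087791 = 0.029264; these sum to 0.1697.
The posterior is then P(urn A | data) = 0.58201, P(urn B | data) = 0.24554, P(urn C | data) = 0.17245.
So P(yellow next | data) = Σ P(yellow next | H) P(H | data) = (2/3)(0.58201) + (1/2)(0.24554) + (4/9)(0.17245) = 0.58742.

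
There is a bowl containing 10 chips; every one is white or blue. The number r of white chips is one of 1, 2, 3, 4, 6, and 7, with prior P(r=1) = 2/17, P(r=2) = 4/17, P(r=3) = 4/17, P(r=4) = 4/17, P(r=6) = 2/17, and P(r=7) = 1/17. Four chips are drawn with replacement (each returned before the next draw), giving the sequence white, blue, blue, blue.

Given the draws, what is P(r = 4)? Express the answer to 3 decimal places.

0.245

Compute the likelihood of the observed sequence for each case: P(data | r = 1) = (1/10)(9/10)(9/10)(9/10) = 0.0729; P(data | r = 2) = (2/10)(8/10)(8/10)(8/10) = 0.1024; P(data | r = 3) = (3/10)(7/10)(7/10)(7/10) = 0.1029; P(data | r = 4) = (4/10)(6/10)(6/10)(6/10) = 0.0864; P(data | r = 6) = (6/10)(4/10)(4/10)(4/10) = 0.0384; P(data | r = 7) = (7/10)(3/10)(3/10)(3/10) = 0.0189.
The prior-weighted likelihoods are 2/17 · 0.0729 = 0.0085765, 4/17 · 0.1024 = 0.024094, 4/17 · 0.1029 = 0.024212, 4/17 · 0.0864 = 0.020329, 2/17 · 0.0384 = 0.0045176, 1/17 · 0.0189 = 0.0011118; summing to 0.082841.
By Bayes' rule, P(r = 4 | data) = (0.020329) / (0.082841) = 0.2454.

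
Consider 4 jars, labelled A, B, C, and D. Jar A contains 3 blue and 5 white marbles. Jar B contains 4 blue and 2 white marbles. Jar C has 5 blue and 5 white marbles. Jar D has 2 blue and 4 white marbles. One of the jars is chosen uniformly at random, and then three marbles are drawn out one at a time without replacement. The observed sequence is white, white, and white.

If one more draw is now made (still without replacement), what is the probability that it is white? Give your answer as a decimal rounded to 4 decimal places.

For each hypothesis, P(data | H) works out to: P(data | jar A) = (5/8)(4/7)(3/6) = 5/28; P(data | jar B) = (2/6)(1/5)(0/4) = 0; P(data | jar C) = (5/10)(4/9)(3/8) = 1/12; P(data | jar D) = (4/6)(3/5)(2/4) = 1/5.
The prior-weighted likelihoods are 1/4 · 5/28 = 5/112, 1/4 · 0 = 0, 1/4 · 1/12 = 1/48, 1/4 · 1/5 = 1/20; with total 97/840.
Dividing through by the total gives posterior P(jar A | data) = 75/194, P(jar B | data) = 0, P(jar C | data) = 35/194, P(jar D | data) = 42/97.
The predictive probability is P(white next | data) = (2/5)(75/194) + (2/7)(35/194) + (1/3)(42/97) = 34/97.

0.3505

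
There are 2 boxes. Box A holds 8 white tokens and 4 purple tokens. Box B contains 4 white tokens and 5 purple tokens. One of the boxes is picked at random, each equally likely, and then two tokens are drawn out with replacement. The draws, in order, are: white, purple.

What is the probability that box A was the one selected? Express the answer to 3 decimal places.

0.474

For each hypothesis, P(data | H) works out to: P(data | box A) = (8/12)(4/12) = 2/9; P(data | box B) = (4/9)(5/9) = 20/81.
Multiplying each by its prior: 1/2 · 2/9 = 1/9, 1/2 · 20/81 = 10/81; these sum to 19/81.
Hence P(box A | data) = (1/9) / (19/81) = 9/19.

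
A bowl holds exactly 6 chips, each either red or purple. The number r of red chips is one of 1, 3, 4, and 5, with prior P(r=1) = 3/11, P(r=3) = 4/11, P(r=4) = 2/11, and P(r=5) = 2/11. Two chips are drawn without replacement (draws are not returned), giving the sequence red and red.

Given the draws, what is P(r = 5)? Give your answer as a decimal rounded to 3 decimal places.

The likelihood of the observed sequence under each hypothesis: P(data | r = 1) = (1/6)(0/5) = 0; P(data | r = 3) = (3/6)(2/5) = 1/5; P(data | r = 4) = (4/6)(3/5) = 2/5; P(data | r = 5) = (5/6)(4/5) = 2/3.
Weighting by the prior gives 3/11 · 0 = 0, 4/11 · 1/5 = 4/55, 2/11 · 2/5 = 4/55, 2/11 · 2/3 = 4/33; with total 4/15.
Hence P(r = 5 | data) = (4/33) / (4/15) = 5/11.

0.455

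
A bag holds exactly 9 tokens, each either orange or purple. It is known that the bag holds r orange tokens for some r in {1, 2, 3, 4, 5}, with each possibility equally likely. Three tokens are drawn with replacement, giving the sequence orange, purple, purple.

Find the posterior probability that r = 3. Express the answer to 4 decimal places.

0.2400

For each hypothesis, P(data | H) works out to: P(data | r = 1) = (1/9)(8/9)(8/9) = 0.087791; P(data | r = 2) = (2/9)(7/9)(7/9) = 0.13443; P(data | r = 3) = (3/9)(6/9)(6/9) = 0.14815; P(data | r = 4) = (4/9)(5/9)(5/9) = 0.13717; P(data | r = 5) = (5/9)(4/9)(4/9) = 0.10974.
The prior-weighted likelihoods are 1/5 · 0.087791 = 0.017558, 1/5 · 0.13443 = 0.026886, 1/5 · 0.14815 = 0.02963, 1/5 · 0.13717 = 0.027435, 1/5 · 0.10974 = 0.021948; these sum to 0.12346.
So P(r = 3 | data) = (0.02963) / (0.12346) = 0.24.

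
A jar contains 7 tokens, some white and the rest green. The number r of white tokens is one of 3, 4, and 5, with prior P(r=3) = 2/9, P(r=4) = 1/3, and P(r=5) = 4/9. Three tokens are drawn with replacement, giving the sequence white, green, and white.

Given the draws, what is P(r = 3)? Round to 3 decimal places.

0.173

Under each hypothesis, the probability of the observed sequence is: P(data | r = 3) = (3/7)(4/7)(3/7) = 0.10496; P(data | r = 4) = (4/7)(3/7)(4/7) = 0.13994; P(data | r = 5) = (5/7)(2/7)(5/7) = 0.14577.
Weighting by the prior gives 2/9 · 0.10496 = 0.023324, 1/3 · 0.13994 = 0.046647, 4/9 · 0.14577 = 0.064788; these sum to 0.13476.
So P(r = 3 | data) = (0.023324) / (0.13476) = 0.17308.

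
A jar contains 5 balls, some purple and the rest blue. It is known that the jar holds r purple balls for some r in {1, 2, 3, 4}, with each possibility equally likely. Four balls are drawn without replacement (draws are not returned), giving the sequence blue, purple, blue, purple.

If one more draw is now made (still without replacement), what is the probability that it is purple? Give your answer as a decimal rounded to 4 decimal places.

0.5000

Compute the likelihood of the observed sequence for each case: P(data | r = 1) = (4/5)(1/4)(3/3)(0/2) = 0; P(data | r = 2) = (3/5)(2/4)(2/3)(1/2) = 1/10; P(data | r = 3) = (2/5)(3/4)(1/3)(2/2) = 1/10; P(data | r = 4) = (1/5)(4/4)(0/3) = 0.
Weighting by the prior gives 1/4 · 0 = 0, 1/4 · 1/10 = 1/40, 1/4 · 1/10 = 1/40, 1/4 · 0 = 0; with total 1/20.
Normalising, the posterior is P(r = 1 | data) = 0, P(r = 2 | data) = 1/2, P(r = 3 | data) = 1/2, P(r = 4 | data) = 0.
The predictive probability is P(purple next | data) = (0)(1/2) + (1)(1/2) = 1/2.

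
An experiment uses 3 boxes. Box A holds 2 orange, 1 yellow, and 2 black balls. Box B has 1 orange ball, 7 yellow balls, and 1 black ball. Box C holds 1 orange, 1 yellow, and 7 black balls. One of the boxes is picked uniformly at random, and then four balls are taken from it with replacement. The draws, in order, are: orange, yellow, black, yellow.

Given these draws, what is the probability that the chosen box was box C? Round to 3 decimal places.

Under each hypothesis, the probability of the observed sequence is: P(data | box A) = (2/5)(1/5)(2/5)(1/5) = 0.0064; P(data | box B) = (1/9)(7/9)(1/9)(7/9) = 0.0074684; P(data | box C) = (1/9)(1/9)(7/9)(1/9) = 0.0010669.
The prior-weighted likelihoods are 1/3 · 0.0064 = 0.0021333, 1/3 · 0.0074684 = 0.0024895, 1/3 · 0.0010669 = 0.00035564; summing to 0.0049784.
By Bayes' rule, P(box C | data) = (0.00035564) / (0.0049784) = 0.071436.

0.071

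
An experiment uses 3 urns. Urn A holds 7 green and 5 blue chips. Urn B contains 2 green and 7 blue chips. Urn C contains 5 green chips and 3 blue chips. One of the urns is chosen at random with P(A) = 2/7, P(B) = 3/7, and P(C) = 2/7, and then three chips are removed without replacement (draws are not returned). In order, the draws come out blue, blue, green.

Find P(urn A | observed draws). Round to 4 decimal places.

0.2382

For each hypothesis, P(data | H) works out to: P(data | urn A) = (5/12)(4/11)(7/10) = 0.10606; P(data | urn B) = (7/9)(6/8)(2/7) = 0.16667; P(data | urn C) = (3/8)(2/7)(5/6) = 0.089286.
Weighting by the prior gives 2/7 · 0.10606 = 0.030303, 3/7 · 0.16667 = 0.071429, 2/7 · 0.089286 = 0.02551; summing to 0.12724.
By Bayes' rule, P(urn A | data) = (0.030303) / (0.12724) = 0.23815.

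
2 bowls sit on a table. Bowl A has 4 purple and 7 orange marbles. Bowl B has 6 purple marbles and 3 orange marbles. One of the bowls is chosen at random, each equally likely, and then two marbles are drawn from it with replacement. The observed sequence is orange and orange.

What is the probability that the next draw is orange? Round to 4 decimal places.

0.5711

The likelihood of the observed sequence under each hypothesis: P(data | bowl A) = (7/11)(7/11) = 0.40496; P(data | bowl B) = (3/9)(3/9) = 0.11111.
Multiplying each by its prior: 1/2 · 0.40496 = 0.20248, 1/2 · 0.11111 = 0.055556; these sum to 0.25803.
Dividing through by the total gives posterior P(bowl A | data) = 0.7847, P(bowl B | data) = 0.2153.
So P(orange next | data) = Σ P(orange next | H) P(H | data) = (7/11)(0.7847) + (1/3)(0.2153) = 0.57112.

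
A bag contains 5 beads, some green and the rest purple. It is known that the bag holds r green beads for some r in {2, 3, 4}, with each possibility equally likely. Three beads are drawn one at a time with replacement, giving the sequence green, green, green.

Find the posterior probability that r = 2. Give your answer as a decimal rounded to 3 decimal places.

0.081

For each hypothesis, P(data | H) works out to: P(data | r = 2) = (2/5)(2/5)(2/5) = 8/125; P(data | r = 3) = (3/5)(3/5)(3/5) = 27/125; P(data | r = 4) = (4/5)(4/5)(4/5) = 64/125.
Multiplying each by its prior: 1/3 · 8/125 = 8/375, 1/3 · 27/125 = 9/125, 1/3 · 64/125 = 64/375; summing to 33/125.
Therefore the posterior P(r = 2 | data) = (8/375) / (33/125) = 8/99.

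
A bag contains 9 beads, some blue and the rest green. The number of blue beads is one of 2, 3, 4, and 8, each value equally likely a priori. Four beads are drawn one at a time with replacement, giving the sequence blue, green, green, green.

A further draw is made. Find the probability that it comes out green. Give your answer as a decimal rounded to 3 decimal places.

0.675

Under each hypothesis, the probability of the observed sequence is: P(data | r = 2) = (2/9)(7/9)(7/9)(7/9) = 0.10456; P(data | r = 3) = (3/9)(6/9)(6/9)(6/9) = 0.098765; P(data | r = 4) = (4/9)(5/9)(5/9)(5/9) = 0.076208; P(data | r = 8) = (8/9)(1/9)(1/9)(1/9) = 0.0012193.
The prior-weighted likelihoods are 1/4 · 0.10456 = 0.026139, 1/4 · 0.098765 = 0.024691, 1/4 · 0.076208 = 0.019052, 1/4 · 0.0012193 = 0.00030483; these sum to 0.070187.
The posterior is then P(r = 2 | data) = 0.37242, P(r = 3 | data) = 0.35179, P(r = 4 | data) = 0.27144, P(r = 8 | data) = 0.0043431.
Averaging over the posterior, P(green next | data) = (7/9)(0.37242) + (2/3)(0.35179) + (5/9)(0.27144) + (1/9)(0.0043431) = 0.67547.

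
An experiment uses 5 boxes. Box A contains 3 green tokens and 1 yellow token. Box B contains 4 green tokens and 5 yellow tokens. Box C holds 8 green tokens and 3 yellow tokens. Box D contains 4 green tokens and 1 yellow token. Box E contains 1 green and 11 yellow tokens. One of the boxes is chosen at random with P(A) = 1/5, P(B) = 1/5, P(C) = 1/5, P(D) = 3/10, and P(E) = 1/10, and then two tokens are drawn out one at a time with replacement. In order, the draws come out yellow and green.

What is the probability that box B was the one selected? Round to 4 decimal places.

For each hypothesis, P(data | H) works out to: P(data | box A) = (1/4)(3/4) = 0.1875; P(data | box B) = (5/9)(4/9) = 0.24691; P(data | box C) = (3/11)(8/11) = 0.19835; P(data | box D) = (1/5)(4/5) = 0.16; P(data | box E) = (11/12)(1/12) = 0.076389.
Weighting by the prior gives 1/5 · 0.1875 = 0.0375, 1/5 · 0.24691 = 0.049383, 1/5 · 0.19835 = 0.039669, 3/10 · 0.16 = 0.048, 1/10 · 0.076389 = 0.0076389; these sum to 0.18219.
By Bayes' rule, P(box B | data) = (0.049383) / (0.18219) = 0.27105.

0.2710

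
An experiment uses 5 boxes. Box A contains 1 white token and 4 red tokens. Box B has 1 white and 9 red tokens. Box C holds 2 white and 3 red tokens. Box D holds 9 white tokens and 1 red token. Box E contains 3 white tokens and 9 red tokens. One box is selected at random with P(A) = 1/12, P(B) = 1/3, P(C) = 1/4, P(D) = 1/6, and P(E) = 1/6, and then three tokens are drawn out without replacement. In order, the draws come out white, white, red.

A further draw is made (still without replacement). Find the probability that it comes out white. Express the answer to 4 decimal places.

Under each hypothesis, the probability of the observed sequence is: P(data | box A) = (1/5)(0/4) = 0; P(data | box B) = (1/10)(0/9) = 0; P(data | box C) = (2/5)(1/4)(3/3) = 1/10; P(data | box D) = (9/10)(8/9)(1/8) = 1/10; P(data | box E) = (3/12)(2/11)(9/10) = 9/220.
Weighting by the prior gives 1/12 · 0 = 0, 1/3 · 0 = 0, 1/4 · 1/10 = 1/40, 1/6 · 1/10 = 1/60, 1/6 · 9/220 = 3/440; with total 8/165.
Normalising, the posterior is P(box A | data) = 0, P(box B | data) = 0, P(box C | data) = 33/64, P(box D | data) = 11/32, P(box E | data) = 9/64.
Averaging over the posterior, P(white next | data) = (0)(33/64) + (1)(11/32) + (1/9)(9/64) = 23/64.

0.3594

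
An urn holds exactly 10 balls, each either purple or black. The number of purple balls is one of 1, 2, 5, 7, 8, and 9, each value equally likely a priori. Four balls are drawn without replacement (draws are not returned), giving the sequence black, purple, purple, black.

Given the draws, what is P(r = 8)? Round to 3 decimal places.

For each hypothesis, P(data | H) works out to: P(data | r = 1) = (9/10)(1/9)(0/8) = 0; P(data | r = 2) = (8/10)(2/9)(1/8)(7/7) = 0.022222; P(data | r = 5) = (5/10)(5/9)(4/8)(4/7) = 0.079365; P(data | r = 7) = (3/10)(7/9)(6/8)(2/7) = 0.05; P(data | r = 8) = (2/10)(8/9)(7/8)(1/7) = 0.022222; P(data | r = 9) = (1/10)(9/9)(8/8)(0/7) = 0.
Multiplying each by its prior: 1/6 · 0 = 0, 1/6 · 0.022222 = 0.0037037, 1/6 · 0.079365 = 0.013228, 1/6 · 0.05 = 0.0083333, 1/6 · 0.022222 = 0.0037037, 1/6 · 0 = 0; summing to 0.028968.
By Bayes' rule, P(r = 8 | data) = (0.0037037) / (0.028968) = 0.12785.

0.128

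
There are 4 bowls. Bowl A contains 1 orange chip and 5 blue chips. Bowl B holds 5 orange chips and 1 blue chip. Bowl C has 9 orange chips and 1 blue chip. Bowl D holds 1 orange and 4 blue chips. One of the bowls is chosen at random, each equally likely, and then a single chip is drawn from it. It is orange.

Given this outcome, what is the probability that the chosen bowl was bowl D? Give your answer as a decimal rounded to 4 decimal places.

0.0952

The likelihood of this draw under each hypothesis: P(data | bowl A) = (1/6) = 1/6; P(data | bowl B) = (5/6) = 5/6; P(data | bowl C) = (9/10) = 9/10; P(data | bowl D) = (1/5) = 1/5.
Multiplying each by its prior: 1/4 · 1/6 = 1/24, 1/4 · 5/6 = 5/24, 1/4 · 9/10 = 9/40, 1/4 · 1/5 = 1/20; these sum to 21/40.
So P(bowl D | data) = (1/20) / (21/40) = 2/21.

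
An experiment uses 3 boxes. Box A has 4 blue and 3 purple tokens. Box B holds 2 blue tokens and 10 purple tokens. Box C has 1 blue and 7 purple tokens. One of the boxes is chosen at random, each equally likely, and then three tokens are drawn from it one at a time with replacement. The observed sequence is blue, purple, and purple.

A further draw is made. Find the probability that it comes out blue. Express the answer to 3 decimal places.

The likelihood of the observed sequence under each hypothesis: P(data | box A) = (4/7)(3/7)(3/7) = 0.10496; P(data | box B) = (2/12)(10/12)(10/12) = 0.11574; P(data | box C) = (1/8)(7/8)(7/8) = 0.095703.
Weighting by the prior gives 1/3 · 0.10496 = 0.034985, 1/3 · 0.11574 = 0.03858, 1/3 · 0.095703 = 0.031901; with total 0.10547.
Normalising, the posterior is P(box A | data) = 0.33172, P(box B | data) = 0.3658, P(box C | data) = 0.30247.
The predictive probability is P(blue next | data) = (4/7)(0.33172) + (1/6)(0.3658) + (1/8)(0.30247) = 0.28833.

0.288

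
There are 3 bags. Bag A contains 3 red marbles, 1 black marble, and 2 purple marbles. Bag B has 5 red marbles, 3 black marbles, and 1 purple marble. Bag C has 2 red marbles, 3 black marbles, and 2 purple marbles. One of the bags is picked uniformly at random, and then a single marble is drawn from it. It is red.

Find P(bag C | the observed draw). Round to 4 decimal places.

For each hypothesis, P(data | H) works out to: P(data | bag A) = (3/6) = 1/2; P(data | bag B) = (5/9) = 5/9; P(data | bag C) = (2/7) = 2/7.
Weighting by the prior gives 1/3 · 1/2 = 1/6, 1/3 · 5/9 = 5/27, 1/3 · 2/7 = 2/21; with total 169/378.
Therefore the posterior P(bag C | data) = (2/21) / (169/378) = 36/169.

0.2130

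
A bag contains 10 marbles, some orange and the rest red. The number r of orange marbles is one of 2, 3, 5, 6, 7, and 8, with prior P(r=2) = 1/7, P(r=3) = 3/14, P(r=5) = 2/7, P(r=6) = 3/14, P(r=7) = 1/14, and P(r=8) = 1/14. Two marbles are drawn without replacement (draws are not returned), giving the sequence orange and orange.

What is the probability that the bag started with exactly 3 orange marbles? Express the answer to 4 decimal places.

The likelihood of the observed sequence under each hypothesis: P(data | r = 2) = (2/10)(1/9) = 1/45; P(data | r = 3) = (3/10)(2/9) = 1/15; P(data | r = 5) = (5/10)(4/9) = 2/9; P(data | r = 6) = (6/10)(5/9) = 1/3; P(data | r = 7) = (7/10)(6/9) = 7/15; P(data | r = 8) = (8/10)(7/9) = 28/45.
Multiplying each by its prior: 1/7 · 1/45 = 1/315, 3/14 · 1/15 = 1/70, 2/7 · 2/9 = 4/63, 3/14 · 1/3 = 1/14, 1/14 · 7/15 = 1/30, 1/14 · 28/45 = 2/45; summing to 29/126.
By Bayes' rule, P(r = 3 | data) = (1/70) / (29/126) = 9/145.

0.0621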